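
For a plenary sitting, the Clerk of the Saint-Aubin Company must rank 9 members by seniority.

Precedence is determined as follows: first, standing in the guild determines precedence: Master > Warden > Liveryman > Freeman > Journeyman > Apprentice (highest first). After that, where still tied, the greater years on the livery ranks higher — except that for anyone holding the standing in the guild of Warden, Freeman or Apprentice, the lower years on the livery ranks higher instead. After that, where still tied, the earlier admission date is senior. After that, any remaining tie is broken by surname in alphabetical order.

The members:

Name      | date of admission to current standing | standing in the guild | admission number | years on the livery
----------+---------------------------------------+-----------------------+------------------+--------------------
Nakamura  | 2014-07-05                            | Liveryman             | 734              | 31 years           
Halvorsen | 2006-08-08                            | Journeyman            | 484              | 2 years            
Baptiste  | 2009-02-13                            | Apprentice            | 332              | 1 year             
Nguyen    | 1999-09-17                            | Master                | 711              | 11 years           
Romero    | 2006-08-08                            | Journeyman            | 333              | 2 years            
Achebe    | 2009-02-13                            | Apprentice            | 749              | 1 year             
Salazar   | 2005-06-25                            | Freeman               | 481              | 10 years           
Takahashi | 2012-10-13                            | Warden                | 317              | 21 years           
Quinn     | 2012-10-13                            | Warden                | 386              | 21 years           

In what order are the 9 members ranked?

Nguyen, Quinn, Takahashi, Nakamura, Salazar, Halvorsen, Romero, Achebe, Baptiste

By standing in the guild: Nguyen (Master); then Quinn and Takahashi (Warden); then Nakamura (Liveryman); then Salazar (Freeman); then Halvorsen and Romero (Journeyman); then Achebe and Baptiste (Apprentice).
Quinn and Takahashi both have years on the livery 21 years, so the next rule applies.
Quinn and Takahashi both have date of admission to current standing 2012-10-13, so the next rule applies.
Among Quinn and Takahashi, alphabetically by surname: Quinn before Takahashi.
Halvorsen and Romero both have years on the livery 2 years, so the next rule applies.
Halvorsen and Romero both have date of admission to current standing 2006-08-08, so the next rule applies.
Among Halvorsen and Romero, alphabetically by surname: Halvorsen before Romero.
Achebe and Baptiste both have years on the livery 1 year, so the next rule applies.
Achebe and Baptiste both have date of admission to current standing 2009-02-13, so the next rule applies.
Among Achebe and Baptiste, alphabetically by surname: Achebe before Baptiste.
Full order: Nguyen, Quinn, Takahashi, Nakamura, Salazar, Halvorsen, Romero, Achebe, Baptiste.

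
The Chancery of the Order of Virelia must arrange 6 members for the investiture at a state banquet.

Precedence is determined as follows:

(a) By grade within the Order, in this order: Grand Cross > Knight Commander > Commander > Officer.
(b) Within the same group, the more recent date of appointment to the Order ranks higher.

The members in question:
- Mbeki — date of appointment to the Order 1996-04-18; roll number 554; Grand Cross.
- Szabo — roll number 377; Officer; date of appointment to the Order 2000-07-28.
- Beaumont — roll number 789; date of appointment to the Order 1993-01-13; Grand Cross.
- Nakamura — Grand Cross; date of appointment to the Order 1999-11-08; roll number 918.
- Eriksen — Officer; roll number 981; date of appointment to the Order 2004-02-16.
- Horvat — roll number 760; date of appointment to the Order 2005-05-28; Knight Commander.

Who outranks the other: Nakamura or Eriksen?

Nakamura

By grade within the Order: Nakamura, Mbeki and Beaumont (Grand Cross); then Horvat (Knight Commander); then Eriksen and Szabo (Officer).
Among Nakamura, Mbeki and Beaumont, by date of appointment to the Order (later first): Nakamura (1999-11-08) before Mbeki (1996-04-18) before Beaumont (1993-01-13).
Among Eriksen and Szabo, by date of appointment to the Order (later first): Eriksen (2004-02-16) before Szabo (2000-07-28).
So Nakamura takes precedence.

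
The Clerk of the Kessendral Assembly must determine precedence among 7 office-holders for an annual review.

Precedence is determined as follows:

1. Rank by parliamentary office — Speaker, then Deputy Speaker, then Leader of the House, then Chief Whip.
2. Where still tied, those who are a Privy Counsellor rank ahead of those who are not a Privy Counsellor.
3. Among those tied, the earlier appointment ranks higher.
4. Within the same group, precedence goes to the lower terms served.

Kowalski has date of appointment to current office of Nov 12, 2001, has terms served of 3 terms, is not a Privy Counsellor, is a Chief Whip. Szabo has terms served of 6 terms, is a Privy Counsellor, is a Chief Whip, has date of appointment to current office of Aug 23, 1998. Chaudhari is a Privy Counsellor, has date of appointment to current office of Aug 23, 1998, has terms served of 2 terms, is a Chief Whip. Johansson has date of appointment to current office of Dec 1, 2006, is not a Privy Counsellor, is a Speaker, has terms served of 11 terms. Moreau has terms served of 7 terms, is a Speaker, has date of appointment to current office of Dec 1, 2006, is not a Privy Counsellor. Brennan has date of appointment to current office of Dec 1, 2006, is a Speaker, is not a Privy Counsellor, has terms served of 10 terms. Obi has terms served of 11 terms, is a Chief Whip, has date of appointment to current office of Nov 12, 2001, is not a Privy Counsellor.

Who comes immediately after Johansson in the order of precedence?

By parliamentary office: Moreau, Brennan and Johansson (Speaker); then Chaudhari, Szabo, Kowalski and Obi (Chief Whip).
Moreau, Brennan and Johansson are each not a Privy Counsellor, so the next rule applies.
Moreau, Brennan and Johansson all have date of appointment to current office Dec 1, 2006, so the next rule applies.
Among Moreau, Brennan and Johansson, by terms served (lower first): Moreau (7 terms) before Brennan (10 terms) before Johansson (11 terms).
Among Chaudhari, Szabo, Kowalski and Obi, a Privy Counsellor before not a Privy Counsellor: Chaudhari and Szabo (a Privy Counsellor) before Kowalski and Obi (not a Privy Counsellor).
Chaudhari and Szabo both have date of appointment to current office Aug 23, 1998, so the next rule applies.
Among Chaudhari and Szabo, by terms served (lower first): Chaudhari (2 terms) before Szabo (6 terms).
Kowalski and Obi both have date of appointment to current office Nov 12, 2001, so the next rule applies.
Among Kowalski and Obi, by terms served (lower first): Kowalski (3 terms) before Obi (11 terms).
Order: Moreau, Brennan, Johansson, Chaudhari, Szabo, Kowalski, Obi.

Chaudhari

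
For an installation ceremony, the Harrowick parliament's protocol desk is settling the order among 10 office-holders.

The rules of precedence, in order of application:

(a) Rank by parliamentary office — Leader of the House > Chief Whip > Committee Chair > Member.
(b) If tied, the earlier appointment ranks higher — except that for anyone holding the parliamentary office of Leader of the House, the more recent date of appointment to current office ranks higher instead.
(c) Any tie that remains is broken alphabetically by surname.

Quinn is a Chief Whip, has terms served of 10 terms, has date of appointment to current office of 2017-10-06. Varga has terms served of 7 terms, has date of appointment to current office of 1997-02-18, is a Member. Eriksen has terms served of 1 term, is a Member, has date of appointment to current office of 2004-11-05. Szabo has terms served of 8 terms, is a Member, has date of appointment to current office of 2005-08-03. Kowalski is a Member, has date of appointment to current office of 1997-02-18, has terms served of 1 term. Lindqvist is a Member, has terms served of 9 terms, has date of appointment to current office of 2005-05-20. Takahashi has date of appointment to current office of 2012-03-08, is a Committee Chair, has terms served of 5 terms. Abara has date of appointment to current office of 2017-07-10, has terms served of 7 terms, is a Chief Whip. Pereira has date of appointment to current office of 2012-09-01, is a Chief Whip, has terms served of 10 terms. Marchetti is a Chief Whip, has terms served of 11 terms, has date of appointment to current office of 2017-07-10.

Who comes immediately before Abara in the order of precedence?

By parliamentary office: Pereira, Abara, Marchetti and Quinn (Chief Whip); then Takahashi (Committee Chair); then Kowalski, Varga, Eriksen, Lindqvist and Szabo (Member).
Among Pereira, Abara, Marchetti and Quinn, by date of appointment to current office (earlier first): Pereira (2012-09-01) before Abara and Marchetti (2017-07-10) before Quinn (2017-10-06).
Among Abara and Marchetti, alphabetically by surname: Abara before Marchetti.
Among Kowalski, Varga, Eriksen, Lindqvist and Szabo, by date of appointment to current office (earlier first): Kowalski and Varga (1997-02-18) before Eriksen (2004-11-05) before Lindqvist (2005-05-20) before Szabo (2005-08-03).
Among Kowalski and Varga, alphabetically by surname: Kowalski before Varga.
Order: Pereira, Abara, Marchetti, Quinn, Takahashi, Kowalski, Varga, Eriksen, Lindqvist, Szabo.

Pereira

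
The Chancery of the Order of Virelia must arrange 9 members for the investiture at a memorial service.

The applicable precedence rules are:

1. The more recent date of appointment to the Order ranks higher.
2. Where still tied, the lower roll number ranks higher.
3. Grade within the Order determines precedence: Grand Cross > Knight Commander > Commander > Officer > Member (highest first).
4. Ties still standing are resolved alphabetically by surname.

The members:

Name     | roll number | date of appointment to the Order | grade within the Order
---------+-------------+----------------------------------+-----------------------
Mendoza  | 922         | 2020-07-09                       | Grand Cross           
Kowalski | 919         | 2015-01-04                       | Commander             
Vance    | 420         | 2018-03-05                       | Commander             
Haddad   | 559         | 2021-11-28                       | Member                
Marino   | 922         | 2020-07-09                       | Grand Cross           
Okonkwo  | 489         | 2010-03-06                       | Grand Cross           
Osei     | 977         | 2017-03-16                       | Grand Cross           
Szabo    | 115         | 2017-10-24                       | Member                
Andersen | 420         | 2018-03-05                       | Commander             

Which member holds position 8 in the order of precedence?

Kowalski

By date of appointment to the Order (later first): Haddad (2021-11-28); then Marino and Mendoza (both 2020-07-09); then Andersen and Vance (both 2018-03-05); then Szabo (2017-10-24); then Osei (2017-03-16); then Kowalski (2015-01-04); then Okonkwo (2010-03-06).
Marino and Mendoza both have roll number 922, so the next rule applies.
Marino and Mendoza are each Grand Cross, so the next rule applies.
Among Marino and Mendoza, alphabetically by surname: Marino before Mendoza.
Andersen and Vance both have roll number 420, so the next rule applies.
Andersen and Vance are each Commander, so the next rule applies.
Among Andersen and Vance, alphabetically by surname: Andersen before Vance.
Order: Haddad, Marino, Mendoza, Andersen, Vance, Szabo, Osei, Kowalski, Okonkwo.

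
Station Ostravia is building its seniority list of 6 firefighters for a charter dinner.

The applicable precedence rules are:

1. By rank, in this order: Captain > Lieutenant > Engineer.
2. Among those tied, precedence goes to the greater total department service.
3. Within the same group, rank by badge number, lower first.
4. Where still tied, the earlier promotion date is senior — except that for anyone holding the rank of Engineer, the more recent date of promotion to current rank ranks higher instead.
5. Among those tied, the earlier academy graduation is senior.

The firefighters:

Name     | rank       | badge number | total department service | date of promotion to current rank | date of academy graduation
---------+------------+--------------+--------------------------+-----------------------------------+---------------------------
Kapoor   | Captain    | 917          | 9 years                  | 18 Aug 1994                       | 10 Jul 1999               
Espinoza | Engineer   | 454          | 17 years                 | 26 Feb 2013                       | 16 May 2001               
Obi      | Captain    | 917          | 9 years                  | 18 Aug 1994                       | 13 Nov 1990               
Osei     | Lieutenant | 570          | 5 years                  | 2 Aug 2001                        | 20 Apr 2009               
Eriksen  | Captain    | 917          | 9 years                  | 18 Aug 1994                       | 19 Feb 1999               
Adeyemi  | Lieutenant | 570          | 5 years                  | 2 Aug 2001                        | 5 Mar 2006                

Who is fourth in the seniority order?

By rank: Obi, Eriksen and Kapoor (Captain); then Adeyemi and Osei (Lieutenant); then Espinoza (Engineer).
Obi, Eriksen and Kapoor all have total department service 9 years, so the next rule applies.
Obi, Eriksen and Kapoor all have badge number 917, so the next rule applies.
Obi, Eriksen and Kapoor all have date of promotion to current rank 18 Aug 1994, so the next rule applies.
Among Obi, Eriksen and Kapoor, by date of academy graduation (earlier first): Obi (13 Nov 1990) before Eriksen (19 Feb 1999) before Kapoor (10 Jul 1999).
Adeyemi and Osei both have total department service 5 years, so the next rule applies.
Adeyemi and Osei both have badge number 570, so the next rule applies.
Adeyemi and Osei both have date of promotion to current rank 2 Aug 2001, so the next rule applies.
Among Adeyemi and Osei, by date of academy graduation (earlier first): Adeyemi (5 Mar 2006) before Osei (20 Apr 2009).
Order: Obi, Eriksen, Kapoor, Adeyemi, Osei, Espinoza.

Adeyemi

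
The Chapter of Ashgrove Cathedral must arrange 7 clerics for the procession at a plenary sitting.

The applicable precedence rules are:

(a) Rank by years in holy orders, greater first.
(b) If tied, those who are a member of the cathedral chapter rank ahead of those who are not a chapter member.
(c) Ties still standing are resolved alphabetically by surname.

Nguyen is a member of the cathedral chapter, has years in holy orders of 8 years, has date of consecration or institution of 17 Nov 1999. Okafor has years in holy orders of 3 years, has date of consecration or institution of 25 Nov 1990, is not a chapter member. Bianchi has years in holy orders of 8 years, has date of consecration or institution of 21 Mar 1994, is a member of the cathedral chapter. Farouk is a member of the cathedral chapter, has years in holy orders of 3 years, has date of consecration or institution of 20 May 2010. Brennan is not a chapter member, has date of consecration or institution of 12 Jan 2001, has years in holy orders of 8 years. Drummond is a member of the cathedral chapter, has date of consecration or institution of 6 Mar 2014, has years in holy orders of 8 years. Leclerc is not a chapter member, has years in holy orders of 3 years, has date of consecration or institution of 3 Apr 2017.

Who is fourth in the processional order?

By years in holy orders (higher first): Bianchi, Drummond, Nguyen and Brennan (each 8 years); then Farouk, Leclerc and Okafor (each 3 years).
Among Bianchi, Drummond, Nguyen and Brennan, a member of the cathedral chapter before not a chapter member: Bianchi, Drummond and Nguyen (a member of the cathedral chapter) before Brennan (not a chapter member).
Among Bianchi, Drummond and Nguyen, alphabetically by surname: Bianchi before Drummond before Nguyen.
Among Farouk, Leclerc and Okafor, a member of the cathedral chapter before not a chapter member: Farouk (a member of the cathedral chapter) before Leclerc and Okafor (not a chapter member).
Among Leclerc and Okafor, alphabetically by surname: Leclerc before Okafor.
Order: Bianchi, Drummond, Nguyen, Brennan, Farouk, Leclerc, Okafor.

Brennan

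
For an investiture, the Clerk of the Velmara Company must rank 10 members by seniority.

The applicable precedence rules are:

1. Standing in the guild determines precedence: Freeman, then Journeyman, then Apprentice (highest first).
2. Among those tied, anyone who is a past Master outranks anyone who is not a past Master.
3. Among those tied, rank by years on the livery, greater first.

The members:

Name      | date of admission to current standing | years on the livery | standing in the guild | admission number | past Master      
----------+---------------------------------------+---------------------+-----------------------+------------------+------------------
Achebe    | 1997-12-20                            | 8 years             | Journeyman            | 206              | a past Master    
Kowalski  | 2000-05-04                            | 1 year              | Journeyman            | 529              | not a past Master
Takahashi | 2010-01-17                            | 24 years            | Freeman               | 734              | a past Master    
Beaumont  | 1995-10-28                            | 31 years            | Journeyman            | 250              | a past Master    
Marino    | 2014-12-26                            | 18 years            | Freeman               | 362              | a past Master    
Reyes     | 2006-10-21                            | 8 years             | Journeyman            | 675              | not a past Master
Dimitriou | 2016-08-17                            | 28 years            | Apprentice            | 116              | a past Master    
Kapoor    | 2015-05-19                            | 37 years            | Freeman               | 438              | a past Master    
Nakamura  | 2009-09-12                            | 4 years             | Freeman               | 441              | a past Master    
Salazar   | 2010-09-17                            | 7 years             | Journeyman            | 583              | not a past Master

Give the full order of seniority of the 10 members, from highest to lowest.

Kapoor, Takahashi, Marino, Nakamura, Beaumont, Achebe, Reyes, Salazar, Kowalski, Dimitriou

By standing in the guild: Kapoor, Takahashi, Marino and Nakamura (Freeman); then Beaumont, Achebe, Reyes, Salazar and Kowalski (Journeyman); then Dimitriou (Apprentice).
Kapoor, Takahashi, Marino and Nakamura are each a past Master, so the next rule applies.
Among Kapoor, Takahashi, Marino and Nakamura, by years on the livery (higher first): Kapoor (37 years) before Takahashi (24 years) before Marino (18 years) before Nakamura (4 years).
Among Beaumont, Achebe, Reyes, Salazar and Kowalski, a past Master before not a past Master: Beaumont and Achebe (a past Master) before Reyes, Salazar and Kowalski (not a past Master).
Among Beaumont and Achebe, by years on the livery (higher first): Beaumont (31 years) before Achebe (8 years).
Among Reyes, Salazar and Kowalski, by years on the livery (higher first): Reyes (8 years) before Salazar (7 years) before Kowalski (1 year).
Full order: Kapoor, Takahashi, Marino, Nakamura, Beaumont, Achebe, Reyes, Salazar, Kowalski, Dimitriou.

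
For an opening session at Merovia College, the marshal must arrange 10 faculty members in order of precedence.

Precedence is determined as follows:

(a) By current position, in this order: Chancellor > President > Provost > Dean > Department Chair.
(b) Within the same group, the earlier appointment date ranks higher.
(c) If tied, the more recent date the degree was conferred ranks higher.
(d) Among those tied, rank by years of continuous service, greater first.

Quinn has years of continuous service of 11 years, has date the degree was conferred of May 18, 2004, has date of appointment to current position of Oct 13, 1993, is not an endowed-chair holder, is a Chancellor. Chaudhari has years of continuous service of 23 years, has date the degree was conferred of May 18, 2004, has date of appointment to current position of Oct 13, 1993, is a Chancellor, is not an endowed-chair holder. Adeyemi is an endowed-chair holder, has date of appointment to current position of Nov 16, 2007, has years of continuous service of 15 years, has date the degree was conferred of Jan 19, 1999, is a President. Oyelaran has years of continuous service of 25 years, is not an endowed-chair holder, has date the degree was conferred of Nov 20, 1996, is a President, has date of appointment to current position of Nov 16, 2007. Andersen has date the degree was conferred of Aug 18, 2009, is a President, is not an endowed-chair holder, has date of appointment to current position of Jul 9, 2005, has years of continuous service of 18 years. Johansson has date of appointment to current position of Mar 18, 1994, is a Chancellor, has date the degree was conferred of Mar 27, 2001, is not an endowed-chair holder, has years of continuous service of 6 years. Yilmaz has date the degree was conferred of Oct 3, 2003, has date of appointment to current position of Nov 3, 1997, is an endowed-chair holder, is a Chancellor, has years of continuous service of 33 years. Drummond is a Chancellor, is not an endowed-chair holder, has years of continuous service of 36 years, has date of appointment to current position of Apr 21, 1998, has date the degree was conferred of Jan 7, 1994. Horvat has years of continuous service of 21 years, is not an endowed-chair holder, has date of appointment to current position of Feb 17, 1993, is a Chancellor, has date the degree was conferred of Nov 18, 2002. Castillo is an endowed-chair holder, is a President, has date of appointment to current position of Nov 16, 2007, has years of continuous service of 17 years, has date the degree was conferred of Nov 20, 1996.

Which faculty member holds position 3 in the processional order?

Quinn

By current position: Horvat, Chaudhari, Quinn, Johansson, Yilmaz and Drummond (Chancellor); then Andersen, Adeyemi, Oyelaran and Castillo (President).
Among Horvat, Chaudhari, Quinn, Johansson, Yilmaz and Drummond, by date of appointment to current position (earlier first): Horvat (Feb 17, 1993) before Chaudhari and Quinn (Oct 13, 1993) before Johansson (Mar 18, 1994) before Yilmaz (Nov 3, 1997) before Drummond (Apr 21, 1998).
Chaudhari and Quinn both have date the degree was conferred May 18, 2004, so the next rule applies.
Among Chaudhari and Quinn, by years of continuous service (higher first): Chaudhari (23 years) before Quinn (11 years).
Among Andersen, Adeyemi, Oyelaran and Castillo, by date of appointment to current position (earlier first): Andersen (Jul 9, 2005) before Adeyemi, Oyelaran and Castillo (Nov 16, 2007).
Among Adeyemi, Oyelaran and Castillo, by date the degree was conferred (later first): Adeyemi (Jan 19, 1999) before Oyelaran and Castillo (Nov 20, 1996).
Among Oyelaran and Castillo, by years of continuous service (higher first): Oyelaran (25 years) before Castillo (17 years).
Order: Horvat, Chaudhari, Quinn, Johansson, Yilmaz, Drummond, Andersen, Adeyemi, Oyelaran, Castillo.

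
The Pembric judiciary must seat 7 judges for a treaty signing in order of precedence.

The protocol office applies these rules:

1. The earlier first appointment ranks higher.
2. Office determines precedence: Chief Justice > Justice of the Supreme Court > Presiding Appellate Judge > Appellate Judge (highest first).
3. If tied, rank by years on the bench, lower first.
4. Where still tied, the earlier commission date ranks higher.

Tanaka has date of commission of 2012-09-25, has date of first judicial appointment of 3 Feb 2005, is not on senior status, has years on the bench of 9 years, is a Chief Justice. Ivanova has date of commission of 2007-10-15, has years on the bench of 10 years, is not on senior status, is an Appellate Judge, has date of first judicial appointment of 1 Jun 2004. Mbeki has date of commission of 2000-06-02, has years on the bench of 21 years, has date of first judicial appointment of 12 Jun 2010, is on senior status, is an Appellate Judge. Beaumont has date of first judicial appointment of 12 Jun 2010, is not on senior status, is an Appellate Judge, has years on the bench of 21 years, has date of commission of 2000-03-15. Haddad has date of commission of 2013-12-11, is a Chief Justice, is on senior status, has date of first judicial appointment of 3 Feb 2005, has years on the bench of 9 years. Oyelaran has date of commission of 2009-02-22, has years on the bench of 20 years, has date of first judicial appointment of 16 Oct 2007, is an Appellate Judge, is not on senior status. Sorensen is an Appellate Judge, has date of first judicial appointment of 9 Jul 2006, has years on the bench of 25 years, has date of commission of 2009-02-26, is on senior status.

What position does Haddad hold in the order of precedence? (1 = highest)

By date of first judicial appointment (earlier first): Ivanova (1 Jun 2004); then Tanaka and Haddad (both 3 Feb 2005); then Sorensen (9 Jul 2006); then Oyelaran (16 Oct 2007); then Beaumont and Mbeki (both 12 Jun 2010).
Tanaka and Haddad are each Chief Justice, so the next rule applies.
Tanaka and Haddad both have years on the bench 9 years, so the next rule applies.
Among Tanaka and Haddad, by date of commission (earlier first): Tanaka (2012-09-25) before Haddad (2013-12-11).
Beaumont and Mbeki are each Appellate Judge, so the next rule applies.
Beaumont and Mbeki both have years on the bench 21 years, so the next rule applies.
Among Beaumont and Mbeki, by date of commission (earlier first): Beaumont (2000-03-15) before Mbeki (2000-06-02).
Order: Ivanova, Tanaka, Haddad, Sorensen, Oyelaran, Beaumont, Mbeki. So position 3.

3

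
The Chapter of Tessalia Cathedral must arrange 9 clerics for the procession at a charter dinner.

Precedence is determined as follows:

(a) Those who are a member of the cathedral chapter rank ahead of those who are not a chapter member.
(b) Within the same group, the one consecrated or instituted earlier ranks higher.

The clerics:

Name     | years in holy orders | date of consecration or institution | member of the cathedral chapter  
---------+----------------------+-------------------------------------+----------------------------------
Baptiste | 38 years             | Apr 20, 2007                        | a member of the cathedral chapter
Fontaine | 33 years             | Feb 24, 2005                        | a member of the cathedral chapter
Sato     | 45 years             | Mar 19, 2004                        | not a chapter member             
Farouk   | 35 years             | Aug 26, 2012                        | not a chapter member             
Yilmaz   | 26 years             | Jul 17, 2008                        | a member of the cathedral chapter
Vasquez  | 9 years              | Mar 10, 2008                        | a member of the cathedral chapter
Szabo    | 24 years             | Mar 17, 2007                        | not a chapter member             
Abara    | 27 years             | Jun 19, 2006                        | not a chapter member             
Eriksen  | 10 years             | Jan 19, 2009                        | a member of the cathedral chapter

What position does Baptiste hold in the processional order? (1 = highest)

2

By the first rule: Fontaine, Baptiste, Vasquez, Yilmaz and Eriksen (each a member of the cathedral chapter); then Sato, Abara, Szabo and Farouk (each not a chapter member).
Among Fontaine, Baptiste, Vasquez, Yilmaz and Eriksen, by date of consecration or institution (earlier first): Fontaine (Feb 24, 2005) before Baptiste (Apr 20, 2007) before Vasquez (Mar 10, 2008) before Yilmaz (Jul 17, 2008) before Eriksen (Jan 19, 2009).
Among Sato, Abara, Szabo and Farouk, by date of consecration or institution (earlier first): Sato (Mar 19, 2004) before Abara (Jun 19, 2006) before Szabo (Mar 17, 2007) before Farouk (Aug 26, 2012).
Order: Fontaine, Baptiste, Vasquez, Yilmaz, Eriksen, Sato, Abara, Szabo, Farouk. So position 2.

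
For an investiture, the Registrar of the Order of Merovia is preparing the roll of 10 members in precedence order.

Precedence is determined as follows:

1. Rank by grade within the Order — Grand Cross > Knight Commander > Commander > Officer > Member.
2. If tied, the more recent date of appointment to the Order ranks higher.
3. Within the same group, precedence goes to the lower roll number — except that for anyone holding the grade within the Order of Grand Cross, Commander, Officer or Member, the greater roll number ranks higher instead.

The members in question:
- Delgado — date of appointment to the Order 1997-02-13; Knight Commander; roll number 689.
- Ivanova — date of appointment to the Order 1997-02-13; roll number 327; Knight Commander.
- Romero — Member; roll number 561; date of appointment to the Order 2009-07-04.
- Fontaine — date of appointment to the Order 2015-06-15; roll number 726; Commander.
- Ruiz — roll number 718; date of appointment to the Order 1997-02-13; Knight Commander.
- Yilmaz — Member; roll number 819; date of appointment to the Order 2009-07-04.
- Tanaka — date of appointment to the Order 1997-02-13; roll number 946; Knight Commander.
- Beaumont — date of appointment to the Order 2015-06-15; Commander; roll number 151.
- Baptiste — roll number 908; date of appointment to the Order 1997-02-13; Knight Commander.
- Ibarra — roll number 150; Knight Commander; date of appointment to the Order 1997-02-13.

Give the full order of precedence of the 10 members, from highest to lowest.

By grade within the Order: Ibarra, Ivanova, Delgado, Ruiz, Baptiste and Tanaka (Knight Commander); then Fontaine and Beaumont (Commander); then Yilmaz and Romero (Member).
Ibarra, Ivanova, Delgado, Ruiz, Baptiste and Tanaka all have date of appointment to the Order 1997-02-13, so the next rule applies.
Among Ibarra, Ivanova, Delgado, Ruiz, Baptiste and Tanaka, by roll number (lower first): Ibarra (150) before Ivanova (327) before Delgado (689) before Ruiz (718) before Baptiste (908) before Tanaka (946).
Fontaine and Beaumont both have date of appointment to the Order 2015-06-15, so the next rule applies.
Among Fontaine and Beaumont, by roll number (higher first) (reversed rule for this group): Fontaine (726) before Beaumont (151).
Yilmaz and Romero both have date of appointment to the Order 2009-07-04, so the next rule applies.
Among Yilmaz and Romero, by roll number (higher first) (reversed rule for this group): Yilmaz (819) before Romero (561).
Full order: Ibarra, Ivanova, Delgado, Ruiz, Baptiste, Tanaka, Fontaine, Beaumont, Yilmaz, Romero.

Ibarra, Ivanova, Delgado, Ruiz, Baptiste, Tanaka, Fontaine, Beaumont, Yilmaz, Romero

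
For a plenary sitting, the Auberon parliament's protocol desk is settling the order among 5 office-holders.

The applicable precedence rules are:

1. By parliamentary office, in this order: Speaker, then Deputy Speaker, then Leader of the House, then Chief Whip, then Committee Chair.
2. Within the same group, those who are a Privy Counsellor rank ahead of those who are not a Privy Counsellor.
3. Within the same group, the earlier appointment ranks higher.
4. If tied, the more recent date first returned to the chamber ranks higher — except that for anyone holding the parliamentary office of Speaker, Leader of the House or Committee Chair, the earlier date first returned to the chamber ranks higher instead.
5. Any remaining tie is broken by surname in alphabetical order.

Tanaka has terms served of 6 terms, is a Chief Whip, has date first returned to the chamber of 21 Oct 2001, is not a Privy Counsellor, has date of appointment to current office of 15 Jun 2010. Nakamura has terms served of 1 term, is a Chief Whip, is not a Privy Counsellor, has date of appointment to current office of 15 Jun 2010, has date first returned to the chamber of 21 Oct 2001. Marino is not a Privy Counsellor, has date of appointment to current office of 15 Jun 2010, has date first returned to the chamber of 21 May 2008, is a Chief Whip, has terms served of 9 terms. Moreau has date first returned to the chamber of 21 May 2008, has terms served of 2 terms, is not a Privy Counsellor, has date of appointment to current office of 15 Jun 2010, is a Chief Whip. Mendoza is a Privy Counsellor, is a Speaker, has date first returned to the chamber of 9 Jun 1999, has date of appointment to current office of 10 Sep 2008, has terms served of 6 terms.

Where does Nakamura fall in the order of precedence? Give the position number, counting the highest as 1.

By parliamentary office: Mendoza (Speaker); then Marino, Moreau, Nakamura and Tanaka (Chief Whip).
Marino, Moreau, Nakamura and Tanaka are each not a Privy Counsellor, so the next rule applies.
Marino, Moreau, Nakamura and Tanaka all have date of appointment to current office 15 Jun 2010, so the next rule applies.
Among Marino, Moreau, Nakamura and Tanaka, by date first returned to the chamber (later first): Marino and Moreau (21 May 2008) before Nakamura and Tanaka (21 Oct 2001).
Among Marino and Moreau, alphabetically by surname: Marino before Moreau.
Among Nakamura and Tanaka, alphabetically by surname: Nakamura before Tanaka.
Order: Mendoza, Marino, Moreau, Nakamura, Tanaka. So position 4.

4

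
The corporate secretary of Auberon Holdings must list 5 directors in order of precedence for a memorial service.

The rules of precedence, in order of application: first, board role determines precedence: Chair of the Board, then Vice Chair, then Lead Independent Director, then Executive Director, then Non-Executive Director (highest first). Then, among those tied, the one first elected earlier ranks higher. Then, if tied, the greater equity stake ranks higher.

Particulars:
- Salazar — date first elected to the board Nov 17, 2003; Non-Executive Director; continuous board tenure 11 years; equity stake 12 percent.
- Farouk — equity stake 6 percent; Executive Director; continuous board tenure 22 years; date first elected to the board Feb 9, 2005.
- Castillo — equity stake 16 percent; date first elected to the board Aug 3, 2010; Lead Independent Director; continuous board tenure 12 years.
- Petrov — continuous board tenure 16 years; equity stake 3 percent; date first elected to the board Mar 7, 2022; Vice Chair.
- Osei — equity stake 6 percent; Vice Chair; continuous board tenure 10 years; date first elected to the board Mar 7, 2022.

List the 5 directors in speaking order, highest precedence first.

Osei, Petrov, Castillo, Farouk, Salazar

By board role: Osei and Petrov (Vice Chair); then Castillo (Lead Independent Director); then Farouk (Executive Director); then Salazar (Non-Executive Director).
Osei and Petrov both have date first elected to the board Mar 7, 2022, so the next rule applies.
Among Osei and Petrov, by equity stake (higher first): Osei (6 percent) before Petrov (3 percent).
Full order: Osei, Petrov, Castillo, Farouk, Salazar.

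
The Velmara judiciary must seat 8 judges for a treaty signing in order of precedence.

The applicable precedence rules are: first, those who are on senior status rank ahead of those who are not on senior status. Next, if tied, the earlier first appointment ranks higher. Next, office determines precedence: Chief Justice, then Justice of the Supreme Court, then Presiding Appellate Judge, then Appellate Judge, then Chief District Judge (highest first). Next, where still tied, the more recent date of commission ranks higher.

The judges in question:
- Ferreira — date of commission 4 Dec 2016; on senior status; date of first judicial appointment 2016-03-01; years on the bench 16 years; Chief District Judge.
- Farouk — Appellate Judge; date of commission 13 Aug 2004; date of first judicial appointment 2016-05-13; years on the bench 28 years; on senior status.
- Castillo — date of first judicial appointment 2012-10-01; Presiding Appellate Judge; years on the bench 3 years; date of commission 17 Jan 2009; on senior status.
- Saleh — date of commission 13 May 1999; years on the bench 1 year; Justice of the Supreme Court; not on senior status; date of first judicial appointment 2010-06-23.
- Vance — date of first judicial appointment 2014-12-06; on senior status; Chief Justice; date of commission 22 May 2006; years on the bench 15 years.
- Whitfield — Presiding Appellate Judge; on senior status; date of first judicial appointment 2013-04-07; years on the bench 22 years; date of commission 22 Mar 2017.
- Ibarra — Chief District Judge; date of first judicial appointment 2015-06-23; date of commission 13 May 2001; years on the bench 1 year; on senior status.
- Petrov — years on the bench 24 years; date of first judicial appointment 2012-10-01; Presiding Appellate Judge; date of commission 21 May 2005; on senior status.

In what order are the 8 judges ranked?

By the first rule: Castillo, Petrov, Whitfield, Vance, Ibarra, Ferreira and Farouk (each on senior status); then Saleh (not on senior status).
Among Castillo, Petrov, Whitfield, Vance, Ibarra, Ferreira and Farouk, by date of first judicial appointment (earlier first): Castillo and Petrov (2012-10-01) before Whitfield (2013-04-07) before Vance (2014-12-06) before Ibarra (2015-06-23) before Ferreira (2016-03-01) before Farouk (2016-05-13).
Castillo and Petrov are each Presiding Appellate Judge, so the next rule applies.
Among Castillo and Petrov, by date of commission (later first): Castillo (17 Jan 2009) before Petrov (21 May 2005).
Full order: Castillo, Petrov, Whitfield, Vance, Ibarra, Ferreira, Farouk, Saleh.

Castillo, Petrov, Whitfield, Vance, Ibarra, Ferreira, Farouk, Saleh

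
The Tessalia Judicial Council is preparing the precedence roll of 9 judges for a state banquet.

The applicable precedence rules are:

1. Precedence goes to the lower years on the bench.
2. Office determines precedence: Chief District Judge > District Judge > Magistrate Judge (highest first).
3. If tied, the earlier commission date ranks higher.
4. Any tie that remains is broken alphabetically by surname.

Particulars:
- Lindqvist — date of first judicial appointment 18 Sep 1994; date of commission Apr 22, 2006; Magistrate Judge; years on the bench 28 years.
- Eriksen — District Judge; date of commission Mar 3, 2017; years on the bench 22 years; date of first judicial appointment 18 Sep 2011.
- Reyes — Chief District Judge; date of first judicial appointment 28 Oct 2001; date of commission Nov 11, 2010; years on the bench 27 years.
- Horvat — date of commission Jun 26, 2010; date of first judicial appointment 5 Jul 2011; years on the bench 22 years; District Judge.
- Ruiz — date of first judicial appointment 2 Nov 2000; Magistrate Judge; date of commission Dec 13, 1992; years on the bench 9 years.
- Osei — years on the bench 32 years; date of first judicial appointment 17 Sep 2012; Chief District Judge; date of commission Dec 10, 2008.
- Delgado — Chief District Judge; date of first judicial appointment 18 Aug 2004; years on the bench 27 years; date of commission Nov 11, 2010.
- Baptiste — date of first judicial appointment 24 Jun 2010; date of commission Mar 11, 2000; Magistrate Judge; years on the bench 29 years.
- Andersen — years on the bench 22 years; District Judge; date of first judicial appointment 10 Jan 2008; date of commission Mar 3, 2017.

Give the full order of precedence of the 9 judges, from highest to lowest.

Ruiz, Horvat, Andersen, Eriksen, Delgado, Reyes, Lindqvist, Baptiste, Osei

By years on the bench (lower first): Ruiz (9 years); then Horvat, Andersen and Eriksen (each 22 years); then Delgado and Reyes (both 27 years); then Lindqvist (28 years); then Baptiste (29 years); then Osei (32 years).
Horvat, Andersen and Eriksen are each District Judge, so the next rule applies.
Among Horvat, Andersen and Eriksen, by date of commission (earlier first): Horvat (Jun 26, 2010) before Andersen and Eriksen (Mar 3, 2017).
Among Andersen and Eriksen, alphabetically by surname: Andersen before Eriksen.
Delgado and Reyes are each Chief District Judge, so the next rule applies.
Delgado and Reyes both have date of commission Nov 11, 2010, so the next rule applies.
Among Delgado and Reyes, alphabetically by surname: Delgado before Reyes.
Full order: Ruiz, Horvat, Andersen, Eriksen, Delgado, Reyes, Lindqvist, Baptiste, Osei.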